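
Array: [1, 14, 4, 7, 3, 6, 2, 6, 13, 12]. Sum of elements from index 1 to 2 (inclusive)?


Prefix sums: [0, 1, 15, 19, 26, 29, 35, 37, 43, 56, 68]
Sum[1..2] = prefix[3] - prefix[1] = 19 - 1 = 18


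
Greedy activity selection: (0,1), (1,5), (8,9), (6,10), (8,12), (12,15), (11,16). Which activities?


Greedy: pick earliest-ending, then skip overlaps.
Selected (4 activities): [(0, 1), (1, 5), (8, 9), (12, 15)]


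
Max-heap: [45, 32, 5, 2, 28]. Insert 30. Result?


Append 30: [45, 32, 5, 2, 28, 30]
Bubble up: swap idx 5(30) with idx 2(5)
Result: [45, 32, 30, 2, 28, 5]


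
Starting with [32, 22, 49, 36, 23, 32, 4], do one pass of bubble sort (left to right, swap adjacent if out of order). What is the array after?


After one pass: [22, 32, 36, 23, 32, 4, 49]


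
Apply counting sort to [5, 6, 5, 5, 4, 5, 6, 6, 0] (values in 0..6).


Count array: [1, 0, 0, 0, 1, 4, 3]
Reconstruct: [0, 4, 5, 5, 5, 5, 6, 6, 6]


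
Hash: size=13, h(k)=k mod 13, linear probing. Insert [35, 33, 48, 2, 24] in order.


Insertions: 35->slot 9; 33->slot 7; 48->slot 10; 2->slot 2; 24->slot 11
Table: [None, None, 2, None, None, None, None, 33, None, 35, 48, 24, None]


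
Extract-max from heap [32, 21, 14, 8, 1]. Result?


Max = 32
Replace root with last, heapify down
Resulting heap: [21, 8, 14, 1]


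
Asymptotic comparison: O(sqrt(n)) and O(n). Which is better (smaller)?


sublinear grows slower than linear
O(sqrt(n)) is asymptotically smaller; O(n) grows faster


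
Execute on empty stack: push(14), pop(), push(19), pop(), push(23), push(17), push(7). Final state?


push(14) -> [14]
pop() returns 14 -> []
push(19) -> [19]
pop() returns 19 -> []
push(23) -> [23]
push(17) -> [23, 17]
push(7) -> [23, 17, 7]
Final stack (bottom to top): [23, 17, 7]


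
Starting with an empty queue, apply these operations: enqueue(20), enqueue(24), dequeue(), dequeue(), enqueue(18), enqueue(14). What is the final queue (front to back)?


enqueue(20) -> [20]
enqueue(24) -> [20, 24]
dequeue() returns 20 -> [24]
dequeue() returns 24 -> []
enqueue(18) -> [18]
enqueue(14) -> [18, 14]
Final queue (front to back): [18, 14]


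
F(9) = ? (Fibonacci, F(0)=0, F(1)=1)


F(n)=F(n-1)+F(n-2)
...F(7)=13, F(8)=21, F(9)=34


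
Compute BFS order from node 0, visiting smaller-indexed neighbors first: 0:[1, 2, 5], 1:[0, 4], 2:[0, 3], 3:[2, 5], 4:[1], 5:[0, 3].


BFS queue: start with [0]
Visit order: [0, 1, 2, 5, 4, 3]


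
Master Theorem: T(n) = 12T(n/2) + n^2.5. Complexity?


a=12, b=2, c=2.5. log_2(12)=3.585 > c=2.5. Case 1: O(n^log_b(a)) = O(n^3.585)
Complexity: O(n^3.585)


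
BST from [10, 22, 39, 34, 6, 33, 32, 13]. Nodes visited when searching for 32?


BST root = 10
Search for 32: compare at each node
Path: [10, 22, 39, 34, 33, 32]


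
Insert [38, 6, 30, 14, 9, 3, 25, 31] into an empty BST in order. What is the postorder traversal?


Root = 38; build tree by BST insertion.
Postorder traversal: [3, 9, 25, 14, 31, 30, 6, 38]


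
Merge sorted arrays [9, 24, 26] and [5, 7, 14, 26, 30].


Compare heads, take smaller each step.
Merged: [5, 7, 9, 14, 24, 26, 26, 30]


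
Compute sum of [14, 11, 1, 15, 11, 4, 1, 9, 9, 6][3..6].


Prefix sums: [0, 14, 25, 26, 41, 52, 56, 57, 66, 75, 81]
Sum[3..6] = prefix[7] - prefix[3] = 57 - 26 = 31


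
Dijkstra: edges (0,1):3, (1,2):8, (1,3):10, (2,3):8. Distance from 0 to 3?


Dijkstra from 0:
Distances: {0: 0, 1: 3, 2: 11, 3: 13}
Shortest distance to 3 = 13, path = [0, 1, 3]


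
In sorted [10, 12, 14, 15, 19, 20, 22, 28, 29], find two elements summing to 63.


Two pointers: lo=0, hi=8
No pair sums to 63


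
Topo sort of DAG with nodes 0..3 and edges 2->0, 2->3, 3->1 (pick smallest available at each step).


Kahn's algorithm, process smallest node first
Order: [2, 0, 3, 1]


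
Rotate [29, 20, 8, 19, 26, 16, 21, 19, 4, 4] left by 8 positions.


Left rotate by 8: [4, 4, 29, 20, 8, 19, 26, 16, 21, 19]


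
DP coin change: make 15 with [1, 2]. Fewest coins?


dp[0]=0; dp[i]=1+min(dp[i-c] for c in coins)
...dp[10]=5, dp[11]=6, dp[12]=6, dp[13]=7, dp[14]=7, dp[15]=8
Minimum coins for 15 = 8


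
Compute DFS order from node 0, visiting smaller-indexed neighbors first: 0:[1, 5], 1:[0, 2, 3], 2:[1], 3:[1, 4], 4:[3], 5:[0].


DFS stack-based: start with [0]
Visit order: [0, 1, 2, 3, 4, 5]


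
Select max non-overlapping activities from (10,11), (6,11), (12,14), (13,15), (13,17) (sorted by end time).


Greedy: pick earliest-ending, then skip overlaps.
Selected (2 activities): [(10, 11), (12, 14)]


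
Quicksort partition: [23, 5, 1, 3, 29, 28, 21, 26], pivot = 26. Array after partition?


Elements <= 26 go left of pivot.
Result: [23, 5, 1, 3, 21, 26, 29, 28], pivot at index 5


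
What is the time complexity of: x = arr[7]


Analysis: constant-time operation, no loop
Complexity: O(1)


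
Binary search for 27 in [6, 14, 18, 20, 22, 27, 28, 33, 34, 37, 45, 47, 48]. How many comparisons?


Search for 27:
[0,12] mid=6 arr[6]=28
[0,5] mid=2 arr[2]=18
[3,5] mid=4 arr[4]=22
[5,5] mid=5 arr[5]=27
Total: 4 comparisons


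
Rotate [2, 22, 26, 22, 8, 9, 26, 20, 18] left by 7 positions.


Left rotate by 7: [20, 18, 2, 22, 26, 22, 8, 9, 26]


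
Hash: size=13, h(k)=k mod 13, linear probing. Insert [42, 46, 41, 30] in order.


Insertions: 42->slot 3; 46->slot 7; 41->slot 2; 30->slot 4
Table: [None, None, 41, 42, 30, None, None, 46, None, None, None, None, None]


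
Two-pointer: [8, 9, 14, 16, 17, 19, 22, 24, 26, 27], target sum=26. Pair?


Two pointers: lo=0, hi=9
Found pair: (9, 17) summing to 26


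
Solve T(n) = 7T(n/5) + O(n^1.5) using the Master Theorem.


a=7, b=5, c=1.5. log_5(7)=1.209 < c=1.5. Case 3: O(n^c) = O(n^1.500)
Complexity: O(n^1.500)


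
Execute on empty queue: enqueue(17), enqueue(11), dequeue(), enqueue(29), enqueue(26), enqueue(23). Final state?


enqueue(17) -> [17]
enqueue(11) -> [17, 11]
dequeue() returns 17 -> [11]
enqueue(29) -> [11, 29]
enqueue(26) -> [11, 29, 26]
enqueue(23) -> [11, 29, 26, 23]
Final queue (front to back): [11, 29, 26, 23]


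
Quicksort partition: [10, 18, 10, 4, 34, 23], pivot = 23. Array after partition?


Elements <= 23 go left of pivot.
Result: [10, 18, 10, 4, 23, 34], pivot at index 4


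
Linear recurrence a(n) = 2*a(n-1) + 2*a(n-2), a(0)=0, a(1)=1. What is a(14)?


Build bottom-up:
...a(12)=49920, a(13)=136384, a(14)=2*136384+2*49920=372608


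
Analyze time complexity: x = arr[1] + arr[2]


Analysis: constant-time operation, no loop
Complexity: O(1)


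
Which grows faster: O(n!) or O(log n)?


logarithmic grows slower than factorial
O(log n) is asymptotically smaller; O(n!) grows faster


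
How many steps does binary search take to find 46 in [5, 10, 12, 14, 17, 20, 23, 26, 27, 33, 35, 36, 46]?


Search for 46:
[0,12] mid=6 arr[6]=23
[7,12] mid=9 arr[9]=33
[10,12] mid=11 arr[11]=36
[12,12] mid=12 arr[12]=46
Total: 4 comparisons


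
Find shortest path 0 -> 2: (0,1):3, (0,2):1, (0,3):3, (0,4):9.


Dijkstra from 0:
Distances: {0: 0, 1: 3, 2: 1, 3: 3, 4: 9}
Shortest distance to 2 = 1, path = [0, 2]


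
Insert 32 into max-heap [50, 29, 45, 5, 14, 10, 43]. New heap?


Append 32: [50, 29, 45, 5, 14, 10, 43, 32]
Bubble up: swap idx 7(32) with idx 3(5); swap idx 3(32) with idx 1(29)
Result: [50, 32, 45, 29, 14, 10, 43, 5]


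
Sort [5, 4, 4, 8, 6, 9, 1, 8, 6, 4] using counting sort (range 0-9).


Count array: [0, 1, 0, 0, 3, 1, 2, 0, 2, 1]
Reconstruct: [1, 4, 4, 4, 5, 6, 6, 8, 8, 9]


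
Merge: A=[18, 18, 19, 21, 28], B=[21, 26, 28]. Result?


Compare heads, take smaller each step.
Merged: [18, 18, 19, 21, 21, 26, 28, 28]


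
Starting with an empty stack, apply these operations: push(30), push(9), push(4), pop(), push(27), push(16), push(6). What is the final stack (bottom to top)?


push(30) -> [30]
push(9) -> [30, 9]
push(4) -> [30, 9, 4]
pop() returns 4 -> [30, 9]
push(27) -> [30, 9, 27]
push(16) -> [30, 9, 27, 16]
push(6) -> [30, 9, 27, 16, 6]
Final stack (bottom to top): [30, 9, 27, 16, 6]


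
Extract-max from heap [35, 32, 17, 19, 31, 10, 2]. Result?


Max = 35
Replace root with last, heapify down
Resulting heap: [32, 31, 17, 19, 2, 10]


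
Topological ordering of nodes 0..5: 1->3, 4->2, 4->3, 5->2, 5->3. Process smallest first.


Kahn's algorithm, process smallest node first
Order: [0, 1, 4, 5, 2, 3]


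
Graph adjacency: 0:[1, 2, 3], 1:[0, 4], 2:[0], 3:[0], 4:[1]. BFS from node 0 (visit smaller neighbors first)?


BFS queue: start with [0]
Visit order: [0, 1, 2, 3, 4]


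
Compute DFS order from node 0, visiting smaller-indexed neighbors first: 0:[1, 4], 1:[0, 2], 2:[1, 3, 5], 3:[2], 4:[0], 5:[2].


DFS stack-based: start with [0]
Visit order: [0, 1, 2, 3, 5, 4]


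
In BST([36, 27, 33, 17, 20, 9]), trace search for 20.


BST root = 36
Search for 20: compare at each node
Path: [36, 27, 17, 20]


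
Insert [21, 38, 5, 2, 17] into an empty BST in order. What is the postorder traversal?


Root = 21; build tree by BST insertion.
Postorder traversal: [2, 17, 5, 38, 21]


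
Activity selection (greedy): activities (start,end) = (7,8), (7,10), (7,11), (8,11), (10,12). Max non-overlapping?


Greedy: pick earliest-ending, then skip overlaps.
Selected (2 activities): [(7, 8), (8, 11)]


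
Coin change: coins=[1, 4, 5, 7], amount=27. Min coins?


dp[0]=0; dp[i]=1+min(dp[i-c] for c in coins)
...dp[22]=4, dp[23]=4, dp[24]=4, dp[25]=4, dp[26]=4, dp[27]=5
Minimum coins for 27 = 5


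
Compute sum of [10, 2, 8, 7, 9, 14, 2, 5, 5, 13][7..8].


Prefix sums: [0, 10, 12, 20, 27, 36, 50, 52, 57, 62, 75]
Sum[7..8] = prefix[9] - prefix[7] = 62 - 52 = 10


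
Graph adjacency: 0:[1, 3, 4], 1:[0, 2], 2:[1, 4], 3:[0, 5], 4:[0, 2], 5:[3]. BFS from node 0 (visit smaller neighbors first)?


BFS queue: start with [0]
Visit order: [0, 1, 3, 4, 2, 5]


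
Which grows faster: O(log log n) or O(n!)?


double-logarithmic grows slower than factorial
O(log log n) is asymptotically smaller; O(n!) grows faster


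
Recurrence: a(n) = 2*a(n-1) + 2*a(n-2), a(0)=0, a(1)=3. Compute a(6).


Build bottom-up:
...a(4)=48, a(5)=132, a(6)=2*132+2*48=360


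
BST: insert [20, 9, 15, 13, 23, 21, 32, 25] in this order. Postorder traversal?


Root = 20; build tree by BST insertion.
Postorder traversal: [13, 15, 9, 21, 25, 32, 23, 20]


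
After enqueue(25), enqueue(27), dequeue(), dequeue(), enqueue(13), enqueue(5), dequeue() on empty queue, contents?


enqueue(25) -> [25]
enqueue(27) -> [25, 27]
dequeue() returns 25 -> [27]
dequeue() returns 27 -> []
enqueue(13) -> [13]
enqueue(5) -> [13, 5]
dequeue() returns 13 -> [5]
Final queue (front to back): [5]


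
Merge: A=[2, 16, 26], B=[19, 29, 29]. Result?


Compare heads, take smaller each step.
Merged: [2, 16, 19, 26, 29, 29]


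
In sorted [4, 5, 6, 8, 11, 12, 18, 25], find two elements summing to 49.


Two pointers: lo=0, hi=7
No pair sums to 49


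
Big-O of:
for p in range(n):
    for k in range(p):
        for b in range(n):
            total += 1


Per nesting level: O(n) * O(n) [triangular over p] * O(n) = O(n^3)
Complexity: O(n^3)


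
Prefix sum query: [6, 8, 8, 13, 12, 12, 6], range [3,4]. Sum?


Prefix sums: [0, 6, 14, 22, 35, 47, 59, 65]
Sum[3..4] = prefix[5] - prefix[3] = 47 - 22 = 25


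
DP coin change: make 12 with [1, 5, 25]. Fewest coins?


dp[0]=0; dp[i]=1+min(dp[i-c] for c in coins)
...dp[7]=3, dp[8]=4, dp[9]=5, dp[10]=2, dp[11]=3, dp[12]=4
Minimum coins for 12 = 4


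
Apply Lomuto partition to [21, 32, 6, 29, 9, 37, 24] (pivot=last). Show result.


Elements <= 24 go left of pivot.
Result: [21, 6, 9, 24, 32, 37, 29], pivot at index 3


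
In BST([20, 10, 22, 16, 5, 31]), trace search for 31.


BST root = 20
Search for 31: compare at each node
Path: [20, 22, 31]


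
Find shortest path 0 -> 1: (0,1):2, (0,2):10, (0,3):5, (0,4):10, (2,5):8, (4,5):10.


Dijkstra from 0:
Distances: {0: 0, 1: 2, 2: 10, 3: 5, 4: 10, 5: 18}
Shortest distance to 1 = 2, path = [0, 1]


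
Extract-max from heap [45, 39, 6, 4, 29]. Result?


Max = 45
Replace root with last, heapify down
Resulting heap: [39, 29, 6, 4]


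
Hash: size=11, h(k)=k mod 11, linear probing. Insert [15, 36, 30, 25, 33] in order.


Insertions: 15->slot 4; 36->slot 3; 30->slot 8; 25->slot 5; 33->slot 0
Table: [33, None, None, 36, 15, 25, None, None, 30, None, None]


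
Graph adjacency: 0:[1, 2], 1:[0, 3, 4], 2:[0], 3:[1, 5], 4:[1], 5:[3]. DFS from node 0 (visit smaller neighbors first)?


DFS stack-based: start with [0]
Visit order: [0, 1, 3, 5, 4, 2]


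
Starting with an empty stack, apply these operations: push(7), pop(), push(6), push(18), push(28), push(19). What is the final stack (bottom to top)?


push(7) -> [7]
pop() returns 7 -> []
push(6) -> [6]
push(18) -> [6, 18]
push(28) -> [6, 18, 28]
push(19) -> [6, 18, 28, 19]
Final stack (bottom to top): [6, 18, 28, 19]


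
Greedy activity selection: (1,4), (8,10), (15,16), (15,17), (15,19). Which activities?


Greedy: pick earliest-ending, then skip overlaps.
Selected (3 activities): [(1, 4), (8, 10), (15, 16)]


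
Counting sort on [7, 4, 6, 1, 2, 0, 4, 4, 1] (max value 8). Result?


Count array: [1, 2, 1, 0, 3, 0, 1, 1, 0]
Reconstruct: [0, 1, 1, 2, 4, 4, 4, 6, 7]


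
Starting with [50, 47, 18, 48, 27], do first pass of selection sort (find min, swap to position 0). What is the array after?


After one pass: [18, 47, 50, 48, 27]


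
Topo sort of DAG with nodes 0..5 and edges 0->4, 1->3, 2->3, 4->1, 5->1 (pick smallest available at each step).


Kahn's algorithm, process smallest node first
Order: [0, 2, 4, 5, 1, 3]


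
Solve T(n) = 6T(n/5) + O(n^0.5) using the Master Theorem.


a=6, b=5, c=0.5. log_5(6)=1.113 > c=0.5. Case 1: O(n^log_b(a)) = O(n^1.113)
Complexity: O(n^1.113)


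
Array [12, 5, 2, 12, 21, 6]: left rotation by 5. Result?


Left rotate by 5: [6, 12, 5, 2, 12, 21]


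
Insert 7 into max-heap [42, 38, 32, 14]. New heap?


Append 7: [42, 38, 32, 14, 7]
Bubble up: no swaps needed
Result: [42, 38, 32, 14, 7]


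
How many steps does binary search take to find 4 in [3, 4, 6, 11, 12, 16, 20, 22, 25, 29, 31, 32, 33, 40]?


Search for 4:
[0,13] mid=6 arr[6]=20
[0,5] mid=2 arr[2]=6
[0,1] mid=0 arr[0]=3
[1,1] mid=1 arr[1]=4
Total: 4 comparisons


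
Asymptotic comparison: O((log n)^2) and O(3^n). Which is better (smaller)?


polylogarithmic grows slower than exponential (base 3)
O((log n)^2) is asymptotically smaller; O(3^n) grows faster


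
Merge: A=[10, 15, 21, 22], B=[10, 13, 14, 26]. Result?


Compare heads, take smaller each step.
Merged: [10, 10, 13, 14, 15, 21, 22, 26]


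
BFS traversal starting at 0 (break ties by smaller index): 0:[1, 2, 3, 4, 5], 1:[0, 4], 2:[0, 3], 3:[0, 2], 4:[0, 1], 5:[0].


BFS queue: start with [0]
Visit order: [0, 1, 2, 3, 4, 5]


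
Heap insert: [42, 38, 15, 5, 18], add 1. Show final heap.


Append 1: [42, 38, 15, 5, 18, 1]
Bubble up: no swaps needed
Result: [42, 38, 15, 5, 18, 1]


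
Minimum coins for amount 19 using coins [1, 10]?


dp[0]=0; dp[i]=1+min(dp[i-c] for c in coins)
...dp[14]=5, dp[15]=6, dp[16]=7, dp[17]=8, dp[18]=9, dp[19]=10
Minimum coins for 19 = 10


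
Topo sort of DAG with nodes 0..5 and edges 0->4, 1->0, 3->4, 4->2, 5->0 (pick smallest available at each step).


Kahn's algorithm, process smallest node first
Order: [1, 3, 5, 0, 4, 2]


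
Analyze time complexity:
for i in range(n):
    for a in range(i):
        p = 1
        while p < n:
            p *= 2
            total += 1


Per nesting level: O(n) * O(n) [triangular over i] * O(log n) = O(n^2 log n)
Complexity: O(n^2 log n)


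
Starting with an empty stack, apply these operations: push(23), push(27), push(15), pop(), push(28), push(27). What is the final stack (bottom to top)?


push(23) -> [23]
push(27) -> [23, 27]
push(15) -> [23, 27, 15]
pop() returns 15 -> [23, 27]
push(28) -> [23, 27, 28]
push(27) -> [23, 27, 28, 27]
Final stack (bottom to top): [23, 27, 28, 27]


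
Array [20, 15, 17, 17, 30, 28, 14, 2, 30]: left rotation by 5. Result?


Left rotate by 5: [28, 14, 2, 30, 20, 15, 17, 17, 30]


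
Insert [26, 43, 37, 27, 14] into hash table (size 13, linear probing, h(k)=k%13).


Insertions: 26->slot 0; 43->slot 4; 37->slot 11; 27->slot 1; 14->slot 2
Table: [26, 27, 14, None, 43, None, None, None, None, None, None, 37, None]


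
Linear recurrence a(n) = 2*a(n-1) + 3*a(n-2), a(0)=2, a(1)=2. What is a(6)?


Build bottom-up:
...a(4)=82, a(5)=242, a(6)=2*242+3*82=730


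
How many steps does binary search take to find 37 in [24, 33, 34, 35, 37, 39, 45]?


Search for 37:
[0,6] mid=3 arr[3]=35
[4,6] mid=5 arr[5]=39
[4,4] mid=4 arr[4]=37
Total: 3 comparisons


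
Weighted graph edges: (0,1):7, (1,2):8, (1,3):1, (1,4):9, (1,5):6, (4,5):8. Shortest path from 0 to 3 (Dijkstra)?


Dijkstra from 0:
Distances: {0: 0, 1: 7, 2: 15, 3: 8, 4: 16, 5: 13}
Shortest distance to 3 = 8, path = [0, 1, 3]


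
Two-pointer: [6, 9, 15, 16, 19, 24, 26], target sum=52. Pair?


Two pointers: lo=0, hi=6
No pair sums to 52


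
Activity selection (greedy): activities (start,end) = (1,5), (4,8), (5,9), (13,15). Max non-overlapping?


Greedy: pick earliest-ending, then skip overlaps.
Selected (3 activities): [(1, 5), (5, 9), (13, 15)]


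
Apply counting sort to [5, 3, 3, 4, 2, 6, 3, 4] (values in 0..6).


Count array: [0, 0, 1, 3, 2, 1, 1]
Reconstruct: [2, 3, 3, 3, 4, 4, 5, 6]


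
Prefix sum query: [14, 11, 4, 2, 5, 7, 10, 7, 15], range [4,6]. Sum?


Prefix sums: [0, 14, 25, 29, 31, 36, 43, 53, 60, 75]
Sum[4..6] = prefix[7] - prefix[4] = 53 - 31 = 22


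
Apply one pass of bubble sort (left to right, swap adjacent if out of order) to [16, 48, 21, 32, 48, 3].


After one pass: [16, 21, 32, 48, 3, 48]


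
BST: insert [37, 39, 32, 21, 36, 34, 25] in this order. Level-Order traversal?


Root = 37; build tree by BST insertion.
Level-Order traversal: [37, 32, 39, 21, 36, 25, 34]


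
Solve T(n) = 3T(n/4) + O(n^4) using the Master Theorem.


a=3, b=4, c=4. log_4(3)=0.792 < c=4. Case 3: O(n^c) = O(n^4)
Complexity: O(n^4)


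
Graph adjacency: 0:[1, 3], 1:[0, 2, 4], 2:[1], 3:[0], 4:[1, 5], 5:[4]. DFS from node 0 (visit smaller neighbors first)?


DFS stack-based: start with [0]
Visit order: [0, 1, 2, 4, 5, 3]


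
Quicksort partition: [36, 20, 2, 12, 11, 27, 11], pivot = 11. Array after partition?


Elements <= 11 go left of pivot.
Result: [2, 11, 11, 12, 20, 27, 36], pivot at index 2


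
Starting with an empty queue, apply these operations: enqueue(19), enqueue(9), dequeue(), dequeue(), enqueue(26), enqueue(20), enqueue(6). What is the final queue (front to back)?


enqueue(19) -> [19]
enqueue(9) -> [19, 9]
dequeue() returns 19 -> [9]
dequeue() returns 9 -> []
enqueue(26) -> [26]
enqueue(20) -> [26, 20]
enqueue(6) -> [26, 20, 6]
Final queue (front to back): [26, 20, 6]


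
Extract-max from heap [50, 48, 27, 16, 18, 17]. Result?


Max = 50
Replace root with last, heapify down
Resulting heap: [48, 18, 27, 16, 17]


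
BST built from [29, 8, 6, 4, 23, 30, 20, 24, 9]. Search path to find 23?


BST root = 29
Search for 23: compare at each node
Path: [29, 8, 23]


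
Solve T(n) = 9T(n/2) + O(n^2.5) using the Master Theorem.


a=9, b=2, c=2.5. log_2(9)=3.170 > c=2.5. Case 1: O(n^log_b(a)) = O(n^3.170)
Complexity: O(n^3.170)


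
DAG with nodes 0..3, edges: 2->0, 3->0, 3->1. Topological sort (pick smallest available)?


Kahn's algorithm, process smallest node first
Order: [2, 3, 0, 1]


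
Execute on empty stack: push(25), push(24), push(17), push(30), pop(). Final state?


push(25) -> [25]
push(24) -> [25, 24]
push(17) -> [25, 24, 17]
push(30) -> [25, 24, 17, 30]
pop() returns 30 -> [25, 24, 17]
Final stack (bottom to top): [25, 24, 17]


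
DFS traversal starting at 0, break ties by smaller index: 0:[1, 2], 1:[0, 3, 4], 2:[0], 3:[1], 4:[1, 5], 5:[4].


DFS stack-based: start with [0]
Visit order: [0, 1, 3, 4, 5, 2]


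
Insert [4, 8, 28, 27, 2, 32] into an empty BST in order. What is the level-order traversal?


Root = 4; build tree by BST insertion.
Level-Order traversal: [4, 2, 8, 28, 27, 32]


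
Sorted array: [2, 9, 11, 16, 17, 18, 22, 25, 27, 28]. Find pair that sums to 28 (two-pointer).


Two pointers: lo=0, hi=9
Found pair: (11, 17) summing to 28


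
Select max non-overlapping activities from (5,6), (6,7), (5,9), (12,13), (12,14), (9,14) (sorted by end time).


Greedy: pick earliest-ending, then skip overlaps.
Selected (3 activities): [(5, 6), (6, 7), (12, 13)]


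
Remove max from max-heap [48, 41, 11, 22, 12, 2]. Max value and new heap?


Max = 48
Replace root with last, heapify down
Resulting heap: [41, 22, 11, 2, 12]


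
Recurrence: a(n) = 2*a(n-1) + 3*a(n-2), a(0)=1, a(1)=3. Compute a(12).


Build bottom-up:
...a(10)=59049, a(11)=177147, a(12)=2*177147+3*59049=531441


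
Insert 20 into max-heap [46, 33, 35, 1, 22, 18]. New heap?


Append 20: [46, 33, 35, 1, 22, 18, 20]
Bubble up: no swaps needed
Result: [46, 33, 35, 1, 22, 18, 20]


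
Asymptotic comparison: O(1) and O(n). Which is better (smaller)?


constant grows slower than linear
O(1) is asymptotically smaller; O(n) grows faster


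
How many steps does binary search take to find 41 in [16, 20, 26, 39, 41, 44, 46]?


Search for 41:
[0,6] mid=3 arr[3]=39
[4,6] mid=5 arr[5]=44
[4,4] mid=4 arr[4]=41
Total: 3 comparisons


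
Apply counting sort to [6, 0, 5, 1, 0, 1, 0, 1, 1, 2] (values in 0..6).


Count array: [3, 4, 1, 0, 0, 1, 1]
Reconstruct: [0, 0, 0, 1, 1, 1, 1, 2, 5, 6]


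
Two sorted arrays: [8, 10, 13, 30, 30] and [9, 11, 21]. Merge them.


Compare heads, take smaller each step.
Merged: [8, 9, 10, 11, 13, 21, 30, 30]


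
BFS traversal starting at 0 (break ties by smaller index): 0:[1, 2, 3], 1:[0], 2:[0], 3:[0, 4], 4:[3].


BFS queue: start with [0]
Visit order: [0, 1, 2, 3, 4]


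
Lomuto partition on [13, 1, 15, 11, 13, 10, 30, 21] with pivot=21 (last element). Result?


Elements <= 21 go left of pivot.
Result: [13, 1, 15, 11, 13, 10, 21, 30], pivot at index 6


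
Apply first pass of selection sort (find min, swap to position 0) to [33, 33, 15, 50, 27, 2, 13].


After one pass: [2, 33, 15, 50, 27, 33, 13]


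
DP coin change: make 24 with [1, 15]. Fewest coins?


dp[0]=0; dp[i]=1+min(dp[i-c] for c in coins)
...dp[19]=5, dp[20]=6, dp[21]=7, dp[22]=8, dp[23]=9, dp[24]=10
Minimum coins for 24 = 10


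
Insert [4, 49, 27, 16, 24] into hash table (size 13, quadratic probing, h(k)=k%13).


Insertions: 4->slot 4; 49->slot 10; 27->slot 1; 16->slot 3; 24->slot 11
Table: [None, 27, None, 16, 4, None, None, None, None, None, 49, 24, None]


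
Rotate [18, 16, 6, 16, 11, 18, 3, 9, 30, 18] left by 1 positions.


Left rotate by 1: [16, 6, 16, 11, 18, 3, 9, 30, 18, 18]


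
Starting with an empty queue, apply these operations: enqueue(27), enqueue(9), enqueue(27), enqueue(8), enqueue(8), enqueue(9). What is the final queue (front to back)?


enqueue(27) -> [27]
enqueue(9) -> [27, 9]
enqueue(27) -> [27, 9, 27]
enqueue(8) -> [27, 9, 27, 8]
enqueue(8) -> [27, 9, 27, 8, 8]
enqueue(9) -> [27, 9, 27, 8, 8, 9]
Final queue (front to back): [27, 9, 27, 8, 8, 9]


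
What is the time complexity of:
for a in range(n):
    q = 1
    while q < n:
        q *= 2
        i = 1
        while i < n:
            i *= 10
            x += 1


Per nesting level: O(n) * O(log n) * O(log n) = O(n (log n)^2)
Complexity: O(n (log n)^2)


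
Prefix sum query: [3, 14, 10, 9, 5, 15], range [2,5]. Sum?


Prefix sums: [0, 3, 17, 27, 36, 41, 56]
Sum[2..5] = prefix[6] - prefix[2] = 56 - 17 = 39


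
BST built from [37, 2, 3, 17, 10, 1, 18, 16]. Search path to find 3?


BST root = 37
Search for 3: compare at each node
Path: [37, 2, 3]


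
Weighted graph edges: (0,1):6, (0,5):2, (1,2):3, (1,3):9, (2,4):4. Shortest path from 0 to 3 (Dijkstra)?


Dijkstra from 0:
Distances: {0: 0, 1: 6, 2: 9, 3: 15, 4: 13, 5: 2}
Shortest distance to 3 = 15, path = [0, 1, 3]


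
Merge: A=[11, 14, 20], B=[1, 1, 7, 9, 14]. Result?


Compare heads, take smaller each step.
Merged: [1, 1, 7, 9, 11, 14, 14, 20]


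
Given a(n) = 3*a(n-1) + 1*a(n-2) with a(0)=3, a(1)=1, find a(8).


Build bottom-up:
...a(6)=687, a(7)=2269, a(8)=3*2269+1*687=7494


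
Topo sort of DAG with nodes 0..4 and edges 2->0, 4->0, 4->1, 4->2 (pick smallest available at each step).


Kahn's algorithm, process smallest node first
Order: [3, 4, 1, 2, 0]


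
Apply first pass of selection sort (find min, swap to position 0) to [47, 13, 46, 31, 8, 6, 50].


After one pass: [6, 13, 46, 31, 8, 47, 50]


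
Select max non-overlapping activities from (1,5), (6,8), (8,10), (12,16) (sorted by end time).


Greedy: pick earliest-ending, then skip overlaps.
Selected (4 activities): [(1, 5), (6, 8), (8, 10), (12, 16)]


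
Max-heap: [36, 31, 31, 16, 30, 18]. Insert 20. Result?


Append 20: [36, 31, 31, 16, 30, 18, 20]
Bubble up: no swaps needed
Result: [36, 31, 31, 16, 30, 18, 20]


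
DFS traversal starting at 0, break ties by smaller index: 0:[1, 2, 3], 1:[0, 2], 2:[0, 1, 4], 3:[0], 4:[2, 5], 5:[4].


DFS stack-based: start with [0]
Visit order: [0, 1, 2, 4, 5, 3]


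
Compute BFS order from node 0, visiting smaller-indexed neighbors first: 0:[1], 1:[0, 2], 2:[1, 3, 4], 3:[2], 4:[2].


BFS queue: start with [0]
Visit order: [0, 1, 2, 3, 4]


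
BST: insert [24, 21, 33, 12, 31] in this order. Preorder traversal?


Root = 24; build tree by BST insertion.
Preorder traversal: [24, 21, 12, 33, 31]


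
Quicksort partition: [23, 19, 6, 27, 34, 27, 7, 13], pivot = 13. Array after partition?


Elements <= 13 go left of pivot.
Result: [6, 7, 13, 27, 34, 27, 19, 23], pivot at index 2


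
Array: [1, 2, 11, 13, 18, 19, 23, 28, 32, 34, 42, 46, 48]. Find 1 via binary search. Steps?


Search for 1:
[0,12] mid=6 arr[6]=23
[0,5] mid=2 arr[2]=11
[0,1] mid=0 arr[0]=1
Total: 3 comparisons


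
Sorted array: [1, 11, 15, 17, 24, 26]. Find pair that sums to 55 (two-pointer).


Two pointers: lo=0, hi=5
No pair sums to 55


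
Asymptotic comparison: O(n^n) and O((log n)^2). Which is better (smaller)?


polylogarithmic grows slower than n^n
O((log n)^2) is asymptotically smaller; O(n^n) grows faster


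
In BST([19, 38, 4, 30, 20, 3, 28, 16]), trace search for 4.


BST root = 19
Search for 4: compare at each node
Path: [19, 4]


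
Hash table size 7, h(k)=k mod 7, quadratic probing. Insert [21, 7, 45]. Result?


Insertions: 21->slot 0; 7->slot 1; 45->slot 3
Table: [21, 7, None, 45, None, None, None]


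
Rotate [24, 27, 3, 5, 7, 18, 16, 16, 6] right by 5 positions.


Right rotate by 5: [7, 18, 16, 16, 6, 24, 27, 3, 5]


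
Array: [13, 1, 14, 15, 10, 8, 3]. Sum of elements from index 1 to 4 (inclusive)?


Prefix sums: [0, 13, 14, 28, 43, 53, 61, 64]
Sum[1..4] = prefix[5] - prefix[1] = 53 - 13 = 40


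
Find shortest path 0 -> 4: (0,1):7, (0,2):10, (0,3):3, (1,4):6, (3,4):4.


Dijkstra from 0:
Distances: {0: 0, 1: 7, 2: 10, 3: 3, 4: 7}
Shortest distance to 4 = 7, path = [0, 3, 4]


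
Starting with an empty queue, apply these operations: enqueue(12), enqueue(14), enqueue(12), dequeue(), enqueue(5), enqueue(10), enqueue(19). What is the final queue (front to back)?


enqueue(12) -> [12]
enqueue(14) -> [12, 14]
enqueue(12) -> [12, 14, 12]
dequeue() returns 12 -> [14, 12]
enqueue(5) -> [14, 12, 5]
enqueue(10) -> [14, 12, 5, 10]
enqueue(19) -> [14, 12, 5, 10, 19]
Final queue (front to back): [14, 12, 5, 10, 19]


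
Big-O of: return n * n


Analysis: constant-time operation, no loop
Complexity: O(1)


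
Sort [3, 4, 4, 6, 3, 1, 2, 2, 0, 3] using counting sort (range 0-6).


Count array: [1, 1, 2, 3, 2, 0, 1]
Reconstruct: [0, 1, 2, 2, 3, 3, 3, 4, 4, 6]


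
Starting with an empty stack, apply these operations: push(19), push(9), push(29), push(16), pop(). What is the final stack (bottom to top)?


push(19) -> [19]
push(9) -> [19, 9]
push(29) -> [19, 9, 29]
push(16) -> [19, 9, 29, 16]
pop() returns 16 -> [19, 9, 29]
Final stack (bottom to top): [19, 9, 29]


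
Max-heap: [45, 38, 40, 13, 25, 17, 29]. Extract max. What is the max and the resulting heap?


Max = 45
Replace root with last, heapify down
Resulting heap: [40, 38, 29, 13, 25, 17]


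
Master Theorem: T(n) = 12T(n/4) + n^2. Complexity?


a=12, b=4, c=2. log_4(12)=1.792 < c=2. Case 3: O(n^c) = O(n^2)
Complexity: O(n^2)


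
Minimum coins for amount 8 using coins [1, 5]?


dp[0]=0; dp[i]=1+min(dp[i-c] for c in coins)
...dp[3]=3, dp[4]=4, dp[5]=1, dp[6]=2, dp[7]=3, dp[8]=4
Minimum coins for 8 = 4


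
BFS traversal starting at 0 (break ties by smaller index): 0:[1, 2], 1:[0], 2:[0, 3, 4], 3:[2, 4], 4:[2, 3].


BFS queue: start with [0]
Visit order: [0, 1, 2, 3, 4]


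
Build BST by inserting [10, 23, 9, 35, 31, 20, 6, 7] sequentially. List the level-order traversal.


Root = 10; build tree by BST insertion.
Level-Order traversal: [10, 9, 23, 6, 20, 35, 7, 31]


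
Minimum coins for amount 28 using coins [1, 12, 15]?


dp[0]=0; dp[i]=1+min(dp[i-c] for c in coins)
...dp[23]=9, dp[24]=2, dp[25]=3, dp[26]=4, dp[27]=2, dp[28]=3
Minimum coins for 28 = 3


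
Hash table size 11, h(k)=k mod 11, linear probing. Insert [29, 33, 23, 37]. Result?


Insertions: 29->slot 7; 33->slot 0; 23->slot 1; 37->slot 4
Table: [33, 23, None, None, 37, None, None, 29, None, None, None]


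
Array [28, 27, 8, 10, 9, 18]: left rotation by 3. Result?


Left rotate by 3: [10, 9, 18, 28, 27, 8]


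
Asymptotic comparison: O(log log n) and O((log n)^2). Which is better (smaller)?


double-logarithmic grows slower than polylogarithmic
O(log log n) is asymptotically smaller; O((log n)^2) grows faster


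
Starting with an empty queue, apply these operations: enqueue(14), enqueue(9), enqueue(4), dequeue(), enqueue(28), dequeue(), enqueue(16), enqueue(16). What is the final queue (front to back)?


enqueue(14) -> [14]
enqueue(9) -> [14, 9]
enqueue(4) -> [14, 9, 4]
dequeue() returns 14 -> [9, 4]
enqueue(28) -> [9, 4, 28]
dequeue() returns 9 -> [4, 28]
enqueue(16) -> [4, 28, 16]
enqueue(16) -> [4, 28, 16, 16]
Final queue (front to back): [4, 28, 16, 16]


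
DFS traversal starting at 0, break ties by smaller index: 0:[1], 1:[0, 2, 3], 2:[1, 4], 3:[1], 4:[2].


DFS stack-based: start with [0]
Visit order: [0, 1, 2, 4, 3]


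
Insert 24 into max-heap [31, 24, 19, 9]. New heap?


Append 24: [31, 24, 19, 9, 24]
Bubble up: no swaps needed
Result: [31, 24, 19, 9, 24]


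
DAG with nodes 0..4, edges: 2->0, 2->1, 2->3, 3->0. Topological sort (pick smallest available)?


Kahn's algorithm, process smallest node first
Order: [2, 1, 3, 0, 4]


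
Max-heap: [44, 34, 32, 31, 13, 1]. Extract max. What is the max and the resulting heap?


Max = 44
Replace root with last, heapify down
Resulting heap: [34, 31, 32, 1, 13]


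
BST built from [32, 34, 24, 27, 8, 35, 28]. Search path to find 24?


BST root = 32
Search for 24: compare at each node
Path: [32, 24]


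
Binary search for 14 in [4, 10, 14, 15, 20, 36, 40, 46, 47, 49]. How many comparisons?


Search for 14:
[0,9] mid=4 arr[4]=20
[0,3] mid=1 arr[1]=10
[2,3] mid=2 arr[2]=14
Total: 3 comparisons


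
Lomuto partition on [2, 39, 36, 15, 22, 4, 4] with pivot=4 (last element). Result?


Elements <= 4 go left of pivot.
Result: [2, 4, 4, 15, 22, 39, 36], pivot at index 2


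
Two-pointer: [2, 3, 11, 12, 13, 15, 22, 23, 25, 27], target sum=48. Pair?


Two pointers: lo=0, hi=9
Found pair: (23, 25) summing to 48


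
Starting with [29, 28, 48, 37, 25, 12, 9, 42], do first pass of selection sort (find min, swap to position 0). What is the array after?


After one pass: [9, 28, 48, 37, 25, 12, 29, 42]


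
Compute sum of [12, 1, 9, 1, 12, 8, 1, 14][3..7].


Prefix sums: [0, 12, 13, 22, 23, 35, 43, 44, 58]
Sum[3..7] = prefix[8] - prefix[3] = 58 - 22 = 36


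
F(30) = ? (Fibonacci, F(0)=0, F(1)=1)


F(n)=F(n-1)+F(n-2)
...F(28)=317811, F(29)=514229, F(30)=832040


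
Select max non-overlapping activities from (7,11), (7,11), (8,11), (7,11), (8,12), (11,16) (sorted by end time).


Greedy: pick earliest-ending, then skip overlaps.
Selected (2 activities): [(7, 11), (11, 16)]


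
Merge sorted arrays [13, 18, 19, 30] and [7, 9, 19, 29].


Compare heads, take smaller each step.
Merged: [7, 9, 13, 18, 19, 19, 29, 30]


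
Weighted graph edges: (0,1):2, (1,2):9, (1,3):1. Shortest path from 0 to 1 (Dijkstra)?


Dijkstra from 0:
Distances: {0: 0, 1: 2, 2: 11, 3: 3}
Shortest distance to 1 = 2, path = [0, 1]


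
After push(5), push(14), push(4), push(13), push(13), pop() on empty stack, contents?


push(5) -> [5]
push(14) -> [5, 14]
push(4) -> [5, 14, 4]
push(13) -> [5, 14, 4, 13]
push(13) -> [5, 14, 4, 13, 13]
pop() returns 13 -> [5, 14, 4, 13]
Final stack (bottom to top): [5, 14, 4, 13]


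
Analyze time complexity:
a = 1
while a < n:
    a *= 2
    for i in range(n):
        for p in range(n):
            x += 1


Per nesting level: O(log n) * O(n) * O(n) = O(n^2 log n)
Complexity: O(n^2 log n)


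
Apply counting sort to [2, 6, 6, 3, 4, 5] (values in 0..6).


Count array: [0, 0, 1, 1, 1, 1, 2]
Reconstruct: [2, 3, 4, 5, 6, 6]


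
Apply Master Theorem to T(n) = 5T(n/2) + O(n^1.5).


a=5, b=2, c=1.5. log_2(5)=2.322 > c=1.5. Case 1: O(n^log_b(a)) = O(n^2.322)
Complexity: O(n^2.322)


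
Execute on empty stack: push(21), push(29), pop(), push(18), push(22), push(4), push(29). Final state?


push(21) -> [21]
push(29) -> [21, 29]
pop() returns 29 -> [21]
push(18) -> [21, 18]
push(22) -> [21, 18, 22]
push(4) -> [21, 18, 22, 4]
push(29) -> [21, 18, 22, 4, 29]
Final stack (bottom to top): [21, 18, 22, 4, 29]


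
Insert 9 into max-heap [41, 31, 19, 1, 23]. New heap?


Append 9: [41, 31, 19, 1, 23, 9]
Bubble up: no swaps needed
Result: [41, 31, 19, 1, 23, 9]


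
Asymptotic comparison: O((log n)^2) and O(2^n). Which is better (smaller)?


polylogarithmic grows slower than exponential
O((log n)^2) is asymptotically smaller; O(2^n) grows faster


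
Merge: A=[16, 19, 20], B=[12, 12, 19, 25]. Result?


Compare heads, take smaller each step.
Merged: [12, 12, 16, 19, 19, 20, 25]


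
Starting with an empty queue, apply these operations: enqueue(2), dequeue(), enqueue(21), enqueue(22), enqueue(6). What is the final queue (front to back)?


enqueue(2) -> [2]
dequeue() returns 2 -> []
enqueue(21) -> [21]
enqueue(22) -> [21, 22]
enqueue(6) -> [21, 22, 6]
Final queue (front to back): [21, 22, 6]


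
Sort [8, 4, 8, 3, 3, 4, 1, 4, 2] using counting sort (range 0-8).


Count array: [0, 1, 1, 2, 3, 0, 0, 0, 2]
Reconstruct: [1, 2, 3, 3, 4, 4, 4, 8, 8]


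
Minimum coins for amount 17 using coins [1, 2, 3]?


dp[0]=0; dp[i]=1+min(dp[i-c] for c in coins)
...dp[12]=4, dp[13]=5, dp[14]=5, dp[15]=5, dp[16]=6, dp[17]=6
Minimum coins for 17 = 6


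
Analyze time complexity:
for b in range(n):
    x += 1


Per nesting level: O(n) = O(n)
Complexity: O(n)


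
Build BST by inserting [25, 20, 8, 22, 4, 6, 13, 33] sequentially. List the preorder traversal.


Root = 25; build tree by BST insertion.
Preorder traversal: [25, 20, 8, 4, 6, 13, 22, 33]


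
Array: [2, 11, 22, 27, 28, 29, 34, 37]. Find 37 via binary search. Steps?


Search for 37:
[0,7] mid=3 arr[3]=27
[4,7] mid=5 arr[5]=29
[6,7] mid=6 arr[6]=34
[7,7] mid=7 arr[7]=37
Total: 4 comparisons


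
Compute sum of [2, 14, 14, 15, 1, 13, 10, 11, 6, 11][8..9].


Prefix sums: [0, 2, 16, 30, 45, 46, 59, 69, 80, 86, 97]
Sum[8..9] = prefix[10] - prefix[8] = 97 - 80 = 17


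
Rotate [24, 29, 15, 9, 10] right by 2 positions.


Right rotate by 2: [9, 10, 24, 29, 15]


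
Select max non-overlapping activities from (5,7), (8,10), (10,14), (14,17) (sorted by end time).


Greedy: pick earliest-ending, then skip overlaps.
Selected (4 activities): [(5, 7), (8, 10), (10, 14), (14, 17)]


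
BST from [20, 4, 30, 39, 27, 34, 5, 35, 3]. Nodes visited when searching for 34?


BST root = 20
Search for 34: compare at each node
Path: [20, 30, 39, 34]


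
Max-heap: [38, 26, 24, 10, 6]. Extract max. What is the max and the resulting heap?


Max = 38
Replace root with last, heapify down
Resulting heap: [26, 10, 24, 6]


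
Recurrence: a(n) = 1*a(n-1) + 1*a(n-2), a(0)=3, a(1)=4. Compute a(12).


Build bottom-up:
...a(10)=322, a(11)=521, a(12)=1*521+1*322=843


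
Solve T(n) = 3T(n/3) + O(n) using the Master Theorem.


a=3, b=3, c=1. log_3(3)=1 = c=1. Case 2: O(n^c log n) = O(n log n)
Complexity: O(n log n)


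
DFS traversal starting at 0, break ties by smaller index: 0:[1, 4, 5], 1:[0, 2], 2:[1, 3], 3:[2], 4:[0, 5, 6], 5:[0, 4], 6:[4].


DFS stack-based: start with [0]
Visit order: [0, 1, 2, 3, 4, 5, 6]


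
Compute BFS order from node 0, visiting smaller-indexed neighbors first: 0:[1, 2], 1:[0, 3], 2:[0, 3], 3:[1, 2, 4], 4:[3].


BFS queue: start with [0]
Visit order: [0, 1, 2, 3, 4]


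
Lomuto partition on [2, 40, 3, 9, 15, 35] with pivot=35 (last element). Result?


Elements <= 35 go left of pivot.
Result: [2, 3, 9, 15, 35, 40], pivot at index 4


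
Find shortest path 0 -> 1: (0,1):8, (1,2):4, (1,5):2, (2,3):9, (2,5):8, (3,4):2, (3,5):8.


Dijkstra from 0:
Distances: {0: 0, 1: 8, 2: 12, 3: 18, 4: 20, 5: 10}
Shortest distance to 1 = 8, path = [0, 1]


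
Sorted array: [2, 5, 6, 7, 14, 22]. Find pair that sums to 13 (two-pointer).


Two pointers: lo=0, hi=5
Found pair: (6, 7) summing to 13


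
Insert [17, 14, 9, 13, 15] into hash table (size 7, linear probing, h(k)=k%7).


Insertions: 17->slot 3; 14->slot 0; 9->slot 2; 13->slot 6; 15->slot 1
Table: [14, 15, 9, 17, None, None, 13]


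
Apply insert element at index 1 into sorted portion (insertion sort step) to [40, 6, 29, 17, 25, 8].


After one pass: [6, 40, 29, 17, 25, 8]


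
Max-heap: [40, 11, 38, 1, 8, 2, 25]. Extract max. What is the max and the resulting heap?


Max = 40
Replace root with last, heapify down
Resulting heap: [38, 11, 25, 1, 8, 2]


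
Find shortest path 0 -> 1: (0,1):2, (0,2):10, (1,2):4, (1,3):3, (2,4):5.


Dijkstra from 0:
Distances: {0: 0, 1: 2, 2: 6, 3: 5, 4: 11}
Shortest distance to 1 = 2, path = [0, 1]


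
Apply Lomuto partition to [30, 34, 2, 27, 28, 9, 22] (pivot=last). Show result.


Elements <= 22 go left of pivot.
Result: [2, 9, 22, 27, 28, 34, 30], pivot at index 2


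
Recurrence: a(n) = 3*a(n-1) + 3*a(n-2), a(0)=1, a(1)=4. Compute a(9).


Build bottom-up:
...a(7)=11772, a(8)=44631, a(9)=3*44631+3*11772=169209


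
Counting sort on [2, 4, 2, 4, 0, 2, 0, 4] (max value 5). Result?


Count array: [2, 0, 3, 0, 3, 0]
Reconstruct: [0, 0, 2, 2, 2, 4, 4, 4]


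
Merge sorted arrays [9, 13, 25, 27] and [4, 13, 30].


Compare heads, take smaller each step.
Merged: [4, 9, 13, 13, 25, 27, 30]


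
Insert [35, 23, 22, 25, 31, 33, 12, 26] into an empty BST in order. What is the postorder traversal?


Root = 35; build tree by BST insertion.
Postorder traversal: [12, 22, 26, 33, 31, 25, 23, 35]


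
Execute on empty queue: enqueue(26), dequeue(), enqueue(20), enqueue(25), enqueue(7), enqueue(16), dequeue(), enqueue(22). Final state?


enqueue(26) -> [26]
dequeue() returns 26 -> []
enqueue(20) -> [20]
enqueue(25) -> [20, 25]
enqueue(7) -> [20, 25, 7]
enqueue(16) -> [20, 25, 7, 16]
dequeue() returns 20 -> [25, 7, 16]
enqueue(22) -> [25, 7, 16, 22]
Final queue (front to back): [25, 7, 16, 22]
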